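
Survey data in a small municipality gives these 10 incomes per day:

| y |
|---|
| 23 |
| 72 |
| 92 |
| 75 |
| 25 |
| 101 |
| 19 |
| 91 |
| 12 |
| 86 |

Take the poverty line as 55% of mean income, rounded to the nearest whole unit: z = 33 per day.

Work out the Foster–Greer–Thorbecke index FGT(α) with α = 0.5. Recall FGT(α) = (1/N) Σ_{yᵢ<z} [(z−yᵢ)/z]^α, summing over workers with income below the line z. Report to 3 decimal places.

0.249

Poor units: 12, 19, 23, 25 (q = 4 of N = 10).
Shortfall ratios: (33−12)/33 = 0.6364; (33−19)/33 = 0.4242; (33−23)/33 = 0.3030; (33−25)/33 = 0.2424.
Raised to α = 0.5: 0.79772; 0.65134; 0.55048; 0.49237.
Sum = 2.491911; FGT(0.5) = 2.491911 / 10 = 0.249.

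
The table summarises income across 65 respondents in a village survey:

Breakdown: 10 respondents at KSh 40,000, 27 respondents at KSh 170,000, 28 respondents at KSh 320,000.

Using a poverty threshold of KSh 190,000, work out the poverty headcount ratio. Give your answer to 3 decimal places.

37 of the 65 respondents have income below KSh 190,000.
H = 37/65 = 0.569.

0.569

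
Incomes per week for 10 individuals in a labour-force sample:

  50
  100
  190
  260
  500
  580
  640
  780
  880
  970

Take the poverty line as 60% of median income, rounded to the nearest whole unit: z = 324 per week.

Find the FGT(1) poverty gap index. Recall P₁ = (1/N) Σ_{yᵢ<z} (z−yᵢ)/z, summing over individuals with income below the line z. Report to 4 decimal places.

0.2148

Incomes under z: 50, 100, 190, 260 (q = 4 of N = 10).
Shortfall ratios: (324−50)/324 = 0.8457; (324−100)/324 = 0.6914; (324−190)/324 = 0.4136; (324−260)/324 = 0.1975.
Σ = 2.148148. Dividing by the full population N = 10 gives P₁ = 0.2148.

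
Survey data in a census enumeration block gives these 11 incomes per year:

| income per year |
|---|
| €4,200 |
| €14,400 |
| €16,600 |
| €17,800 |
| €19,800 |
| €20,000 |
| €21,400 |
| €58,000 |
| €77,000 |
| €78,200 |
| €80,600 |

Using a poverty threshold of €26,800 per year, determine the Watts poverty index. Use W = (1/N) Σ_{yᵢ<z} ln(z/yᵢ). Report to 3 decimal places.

0.380

Poor units: €4,200, €14,400, €16,600, €17,800, €19,800, €20,000, €21,400 (q = 7 of N = 11).
Log gaps: ln(26800/4200) = 1.8533; ln(26800/14400) = 0.6212; ln(26800/16600) = 0.4790; ln(26800/17800) = 0.4092; ln(26800/19800) = 0.3027; ln(26800/20000) = 0.2927; ln(26800/21400) = 0.2250.
W = 4.183094 / 11 = 0.380.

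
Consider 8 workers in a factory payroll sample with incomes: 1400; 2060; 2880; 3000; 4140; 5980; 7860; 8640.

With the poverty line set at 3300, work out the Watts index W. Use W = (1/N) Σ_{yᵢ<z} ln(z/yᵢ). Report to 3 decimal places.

0.195

Incomes under z: 1400, 2060, 2880, 3000 (q = 4 of N = 8).
Log shortfalls: ln(3300/1400) = 0.8575; ln(3300/2060) = 0.4712; ln(3300/2880) = 0.1361; ln(3300/3000) = 0.0953.
W = 1.560109 / 8 = 0.195.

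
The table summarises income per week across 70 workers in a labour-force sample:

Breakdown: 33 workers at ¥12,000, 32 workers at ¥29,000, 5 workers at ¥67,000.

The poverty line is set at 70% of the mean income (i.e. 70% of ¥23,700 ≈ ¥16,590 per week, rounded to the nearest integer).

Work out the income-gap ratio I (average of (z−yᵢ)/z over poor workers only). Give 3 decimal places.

0.277

Incomes under z: 33×¥12,000 (q = 33 of N = 70).
Shortfall ratios (z−y)/z: 0.2767 (×33); sum = 9.130199.
The income-gap ratio divides by q (the poor only): 9.130199 / 33 = 0.277.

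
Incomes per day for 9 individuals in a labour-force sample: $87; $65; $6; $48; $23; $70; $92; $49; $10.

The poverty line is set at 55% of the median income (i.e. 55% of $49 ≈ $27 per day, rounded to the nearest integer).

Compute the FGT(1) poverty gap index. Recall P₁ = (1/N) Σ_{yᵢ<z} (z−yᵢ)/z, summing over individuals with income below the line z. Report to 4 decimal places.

Below z: $6, $10, $23 (q = 3 of N = 9).
Relative gaps: (27−6)/27 = 0.7778; (27−10)/27 = 0.6296; (27−23)/27 = 0.1481.
Σ = 1.555556. Dividing by the full population N = 9 gives P₁ = 0.1728.

0.1728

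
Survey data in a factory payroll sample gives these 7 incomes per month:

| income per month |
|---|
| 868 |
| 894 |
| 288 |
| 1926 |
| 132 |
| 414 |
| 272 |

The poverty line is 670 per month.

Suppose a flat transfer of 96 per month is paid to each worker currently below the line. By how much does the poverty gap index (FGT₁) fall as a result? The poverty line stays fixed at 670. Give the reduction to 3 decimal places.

0.082

Before: below the line — 132, 272, 288, 414; poverty gap index (FGT₁) = 0.33561.
After the 96 transfer: below the line — 228, 368, 384, 510; poverty gap index (FGT₁) = 0.25373.
Reduction = 0.33561 − 0.25373 = 0.082.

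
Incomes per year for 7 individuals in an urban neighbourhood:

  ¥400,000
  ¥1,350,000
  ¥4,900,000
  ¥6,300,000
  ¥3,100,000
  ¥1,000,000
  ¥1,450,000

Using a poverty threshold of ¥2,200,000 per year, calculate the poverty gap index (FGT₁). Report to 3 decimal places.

0.299

Below the line: ¥400,000, ¥1,000,000, ¥1,350,000, ¥1,450,000 (q = 4 of N = 7).
Shortfall ratios: (2200000−400000)/2200000 = 0.8182; (2200000−1000000)/2200000 = 0.5455; (2200000−1350000)/2200000 = 0.3864; (2200000−1450000)/2200000 = 0.3409.
Σ = 2.090909. Dividing by the full population N = 7 gives P₁ = 0.299.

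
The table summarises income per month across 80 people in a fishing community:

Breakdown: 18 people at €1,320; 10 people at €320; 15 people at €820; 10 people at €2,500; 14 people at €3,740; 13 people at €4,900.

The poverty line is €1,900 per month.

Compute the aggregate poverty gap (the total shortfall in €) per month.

Incomes under z: 10×€320, 15×€820, 18×€1,320 (q = 43 of N = 80).
Individual gaps: 10×(1900−320) = 15800; 15×(1900−820) = 16200; 18×(1900−1320) = 10440.
Aggregate gap = €42,440.

€42,440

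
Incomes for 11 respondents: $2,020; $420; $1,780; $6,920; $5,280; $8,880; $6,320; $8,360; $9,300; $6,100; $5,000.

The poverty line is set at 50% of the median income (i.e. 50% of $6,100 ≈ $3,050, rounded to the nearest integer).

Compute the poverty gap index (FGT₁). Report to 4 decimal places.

0.1469

Incomes under z: $420, $1,780, $2,020 (q = 3 of N = 11).
Relative gaps: (3050−420)/3050 = 0.8623; (3050−1780)/3050 = 0.4164; (3050−2020)/3050 = 0.3377.
Σ = 1.616393. Dividing by the full population N = 11 gives P₁ = 0.1469.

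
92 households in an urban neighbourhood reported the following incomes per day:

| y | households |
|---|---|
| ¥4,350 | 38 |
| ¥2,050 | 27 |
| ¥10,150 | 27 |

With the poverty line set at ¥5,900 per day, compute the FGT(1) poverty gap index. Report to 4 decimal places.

Incomes under z: 27×¥2,050, 38×¥4,350 (q = 65 of N = 92).
Relative gaps: (5900−2050)/5900 = 0.6525 (×27); (5900−4350)/5900 = 0.2627 (×38).
Sum of shortfalls = 27.601695; P₁ averages over all N: 27.601695 / 92 = 0.3000.

0.3000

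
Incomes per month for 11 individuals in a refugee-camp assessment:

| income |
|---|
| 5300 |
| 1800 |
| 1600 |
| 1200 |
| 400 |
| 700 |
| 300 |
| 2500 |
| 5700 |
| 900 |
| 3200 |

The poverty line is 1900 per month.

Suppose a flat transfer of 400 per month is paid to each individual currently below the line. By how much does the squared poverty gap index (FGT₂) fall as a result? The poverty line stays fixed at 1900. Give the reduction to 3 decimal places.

0.103

Before: below the line — 300, 400, 700, 900, 1200, 1600, 1800; squared poverty gap index (FGT₂) = 0.19743.
After the 400 transfer: below the line — 700, 800, 1100, 1300, 1600; squared poverty gap index (FGT₂) = 0.09418.
Reduction = 0.19743 − 0.09418 = 0.103.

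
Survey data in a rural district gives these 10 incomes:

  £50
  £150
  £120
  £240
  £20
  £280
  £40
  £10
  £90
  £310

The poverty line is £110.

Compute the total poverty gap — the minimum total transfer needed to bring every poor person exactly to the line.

£340

Poor units: £10, £20, £40, £50, £90 (q = 5 of N = 10).
Individual gaps: 110−10 = 100; 110−20 = 90; 110−40 = 70; 110−50 = 60; 110−90 = 20.
Aggregate gap = £340.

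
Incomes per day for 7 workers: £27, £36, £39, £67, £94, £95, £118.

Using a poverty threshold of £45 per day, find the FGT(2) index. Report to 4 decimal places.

0.0311

Below the line: £27, £36, £39 (q = 3 of N = 7).
Gap ratios (z−y)/z: (45−27)/45 = 0.4000; (45−36)/45 = 0.2000; (45−39)/45 = 0.1333.
Squared: 0.1600; 0.0400; 0.0178.
Sum = 0.217778; P₂ = 0.217778 / 7 = 0.0311.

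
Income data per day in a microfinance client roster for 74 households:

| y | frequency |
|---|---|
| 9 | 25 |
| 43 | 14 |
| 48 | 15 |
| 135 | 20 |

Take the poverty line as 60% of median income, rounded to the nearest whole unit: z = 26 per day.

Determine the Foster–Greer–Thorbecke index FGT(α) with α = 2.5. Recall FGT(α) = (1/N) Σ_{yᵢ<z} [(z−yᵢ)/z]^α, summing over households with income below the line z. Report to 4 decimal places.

0.1168

Below the line: 25×9 (q = 25 of N = 74).
Shortfall ratios: (26−9)/26 = 0.6538 (×25).
Raised to α = 2.5: 0.34569 (×25).
Sum = 8.642292; FGT(2.5) = 8.642292 / 74 = 0.1168.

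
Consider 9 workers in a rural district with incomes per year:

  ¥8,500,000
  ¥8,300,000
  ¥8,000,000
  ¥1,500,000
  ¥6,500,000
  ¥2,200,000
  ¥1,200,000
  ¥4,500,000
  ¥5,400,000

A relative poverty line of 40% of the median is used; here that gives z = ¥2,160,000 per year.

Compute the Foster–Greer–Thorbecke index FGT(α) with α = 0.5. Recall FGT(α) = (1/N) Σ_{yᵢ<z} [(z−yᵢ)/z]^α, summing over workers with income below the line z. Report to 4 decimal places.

Below z: ¥1,200,000, ¥1,500,000 (q = 2 of N = 9).
Gap ratios (z−y)/z: (2160000−1200000)/2160000 = 0.4444; (2160000−1500000)/2160000 = 0.3056.
Raised to α = 0.5: 0.66667; 0.55277.
Sum = 1.219437; FGT(0.5) = 1.219437 / 9 = 0.1355.

0.1355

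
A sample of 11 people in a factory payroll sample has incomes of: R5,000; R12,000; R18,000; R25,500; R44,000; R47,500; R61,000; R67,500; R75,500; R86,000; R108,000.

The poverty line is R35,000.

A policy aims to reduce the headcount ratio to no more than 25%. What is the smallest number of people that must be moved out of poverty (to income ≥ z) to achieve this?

Currently q = 4 of N = 11 are below the line (H = 0.364).
A headcount ratio of at most 25% allows at most ⌊0.25 × 11⌋ = 2 poor people.
So at least 4 − 2 = 2 must be lifted.

2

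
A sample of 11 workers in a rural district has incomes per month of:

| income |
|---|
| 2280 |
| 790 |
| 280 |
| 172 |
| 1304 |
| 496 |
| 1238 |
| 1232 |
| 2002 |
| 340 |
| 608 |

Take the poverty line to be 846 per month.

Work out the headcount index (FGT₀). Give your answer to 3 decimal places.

6 of the 11 workers have income below 846.
H = 6/11 = 0.545.

0.545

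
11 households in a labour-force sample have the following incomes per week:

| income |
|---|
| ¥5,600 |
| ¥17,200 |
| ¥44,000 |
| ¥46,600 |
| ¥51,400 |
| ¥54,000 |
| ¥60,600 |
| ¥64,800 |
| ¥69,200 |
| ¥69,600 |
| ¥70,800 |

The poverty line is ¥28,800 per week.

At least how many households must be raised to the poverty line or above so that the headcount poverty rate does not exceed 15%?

Currently q = 2 of N = 11 are below the line (H = 0.182).
A headcount ratio of at most 15% allows at most ⌊0.15 × 11⌋ = 1 poor households.
So at least 2 − 1 = 1 must be lifted.

1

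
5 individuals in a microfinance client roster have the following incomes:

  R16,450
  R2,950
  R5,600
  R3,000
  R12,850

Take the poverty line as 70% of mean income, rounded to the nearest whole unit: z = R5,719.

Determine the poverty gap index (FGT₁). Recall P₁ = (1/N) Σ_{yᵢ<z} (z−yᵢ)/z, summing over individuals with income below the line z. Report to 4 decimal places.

0.1961

Incomes under z: R2,950, R3,000, R5,600 (q = 3 of N = 5).
Normalized shortfalls: (5719−2950)/5719 = 0.4842; (5719−3000)/5719 = 0.4754; (5719−5600)/5719 = 0.0208.
Sum of shortfalls = 0.980416; P₁ averages over all N: 0.980416 / 5 = 0.1961.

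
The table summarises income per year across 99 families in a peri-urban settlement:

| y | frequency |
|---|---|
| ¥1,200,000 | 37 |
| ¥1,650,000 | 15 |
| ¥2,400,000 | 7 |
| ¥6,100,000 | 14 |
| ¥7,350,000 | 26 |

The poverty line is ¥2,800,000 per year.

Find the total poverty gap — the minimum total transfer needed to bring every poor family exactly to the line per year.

Poor units: 37×¥1,200,000, 15×¥1,650,000, 7×¥2,400,000 (q = 59 of N = 99).
Individual gaps: 37×(2800000−1200000) = 59200000; 15×(2800000−1650000) = 17250000; 7×(2800000−2400000) = 2800000.
Aggregate gap = ¥79,250,000.

¥79,250,000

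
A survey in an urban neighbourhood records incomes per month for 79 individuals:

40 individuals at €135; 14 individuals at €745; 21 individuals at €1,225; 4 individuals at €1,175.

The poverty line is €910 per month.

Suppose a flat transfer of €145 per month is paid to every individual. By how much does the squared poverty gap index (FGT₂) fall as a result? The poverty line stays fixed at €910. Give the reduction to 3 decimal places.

Before: below the line — 40×€135, 14×€745; squared poverty gap index (FGT₂) = 0.37307.
After the €145 transfer: below the line — 40×€280, 14×€890; squared poverty gap index (FGT₂) = 0.24276.
Reduction = 0.37307 − 0.24276 = 0.130.

0.130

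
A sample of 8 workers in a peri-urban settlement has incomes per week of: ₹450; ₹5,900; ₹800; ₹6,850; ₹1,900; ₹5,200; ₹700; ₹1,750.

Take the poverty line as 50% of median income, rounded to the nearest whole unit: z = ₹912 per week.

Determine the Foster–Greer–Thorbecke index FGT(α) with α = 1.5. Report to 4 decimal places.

Below z: ₹450, ₹700, ₹800 (q = 3 of N = 8).
Shortfall ratios: (912−450)/912 = 0.5066; (912−700)/912 = 0.2325; (912−800)/912 = 0.1228.
Raised to α = 1.5: 0.36055; 0.11208; 0.04304.
Sum = 0.515666; FGT(1.5) = 0.515666 / 8 = 0.0645.

0.0645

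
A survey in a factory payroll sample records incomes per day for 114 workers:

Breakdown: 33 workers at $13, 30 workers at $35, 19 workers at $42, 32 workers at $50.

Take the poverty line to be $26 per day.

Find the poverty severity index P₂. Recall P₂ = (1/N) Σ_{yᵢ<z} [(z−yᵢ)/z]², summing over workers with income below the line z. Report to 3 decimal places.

0.072

Below z: 33×$13 (q = 33 of N = 114).
Relative gaps: (26−13)/26 = 0.5000 (×33).
Squared: 0.2500 (×33).
Sum = 8.250000; P₂ = 8.250000 / 114 = 0.072.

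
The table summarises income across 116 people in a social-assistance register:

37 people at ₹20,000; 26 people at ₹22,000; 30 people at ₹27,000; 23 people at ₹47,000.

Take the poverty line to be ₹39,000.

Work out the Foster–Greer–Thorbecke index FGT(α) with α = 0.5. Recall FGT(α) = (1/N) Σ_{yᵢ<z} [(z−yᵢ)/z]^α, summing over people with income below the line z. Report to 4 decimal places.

Below the line: 37×₹20,000, 26×₹22,000, 30×₹27,000 (q = 93 of N = 116).
Relative gaps: (39000−20000)/39000 = 0.4872 (×37); (39000−22000)/39000 = 0.4359 (×26); (39000−27000)/39000 = 0.3077 (×30).
Raised to α = 0.5: 0.69798 (×37); 0.66023 (×26); 0.55470 (×30).
Sum = 59.632214; FGT(0.5) = 59.632214 / 116 = 0.5141.

0.5141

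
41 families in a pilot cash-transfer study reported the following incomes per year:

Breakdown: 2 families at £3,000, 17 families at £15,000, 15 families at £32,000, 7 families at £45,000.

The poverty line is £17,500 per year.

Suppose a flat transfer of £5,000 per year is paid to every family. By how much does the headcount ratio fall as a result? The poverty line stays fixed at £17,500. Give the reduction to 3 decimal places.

0.415

Before: below the line — 2×£3,000, 17×£15,000; headcount ratio = 0.46341.
After the £5,000 transfer: below the line — 2×£8,000; headcount ratio = 0.04878.
Reduction = 0.46341 − 0.04878 = 0.415.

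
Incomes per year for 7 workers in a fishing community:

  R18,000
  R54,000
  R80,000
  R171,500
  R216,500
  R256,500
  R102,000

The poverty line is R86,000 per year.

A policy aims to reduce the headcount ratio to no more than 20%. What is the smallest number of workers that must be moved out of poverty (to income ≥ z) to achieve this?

2

Currently q = 3 of N = 7 are below the line (H = 0.429).
A headcount ratio of at most 20% allows at most ⌊0.20 × 7⌋ = 1 poor workers.
So at least 3 − 1 = 2 must be lifted.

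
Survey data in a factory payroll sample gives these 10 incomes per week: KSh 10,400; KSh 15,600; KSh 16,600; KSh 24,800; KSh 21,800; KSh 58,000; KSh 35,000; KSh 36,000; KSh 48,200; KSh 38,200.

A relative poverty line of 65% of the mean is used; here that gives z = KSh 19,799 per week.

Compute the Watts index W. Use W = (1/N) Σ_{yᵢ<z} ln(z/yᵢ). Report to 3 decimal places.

0.106

Below z: KSh 10,400, KSh 15,600, KSh 16,600 (q = 3 of N = 10).
Log shortfalls: ln(19799/10400) = 0.6438; ln(19799/15600) = 0.2384; ln(19799/16600) = 0.1762.
W = 1.058415 / 10 = 0.106.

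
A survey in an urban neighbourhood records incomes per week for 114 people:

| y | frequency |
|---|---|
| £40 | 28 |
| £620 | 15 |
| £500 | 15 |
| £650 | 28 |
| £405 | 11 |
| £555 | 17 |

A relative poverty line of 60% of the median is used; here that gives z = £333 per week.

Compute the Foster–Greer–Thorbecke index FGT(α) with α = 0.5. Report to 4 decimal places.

0.2304

Poor units: 28×£40 (q = 28 of N = 114).
Relative gaps: (333−40)/333 = 0.8799 (×28).
Raised to α = 0.5: 0.93802 (×28).
Sum = 26.264536; FGT(0.5) = 26.264536 / 114 = 0.2304.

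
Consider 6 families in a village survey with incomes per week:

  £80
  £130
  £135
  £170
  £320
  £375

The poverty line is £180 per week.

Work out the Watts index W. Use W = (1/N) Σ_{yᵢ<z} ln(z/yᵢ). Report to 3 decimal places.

0.247

Below the line: £80, £130, £135, £170 (q = 4 of N = 6).
Log shortfalls: ln(180/80) = 0.8109; ln(180/130) = 0.3254; ln(180/135) = 0.2877; ln(180/170) = 0.0572.
W = 1.481193 / 6 = 0.247.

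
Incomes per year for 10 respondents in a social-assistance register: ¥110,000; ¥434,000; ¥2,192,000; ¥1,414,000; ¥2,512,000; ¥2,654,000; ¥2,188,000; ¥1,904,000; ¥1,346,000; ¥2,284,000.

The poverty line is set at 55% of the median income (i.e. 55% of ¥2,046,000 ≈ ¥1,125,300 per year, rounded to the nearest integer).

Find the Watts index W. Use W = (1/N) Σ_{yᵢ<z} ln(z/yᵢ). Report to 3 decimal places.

0.328

Incomes under z: ¥110,000, ¥434,000 (q = 2 of N = 10).
ln(z/y) terms: ln(1125300/110000) = 2.3253; ln(1125300/434000) = 0.9528.
W = 3.278085 / 10 = 0.328.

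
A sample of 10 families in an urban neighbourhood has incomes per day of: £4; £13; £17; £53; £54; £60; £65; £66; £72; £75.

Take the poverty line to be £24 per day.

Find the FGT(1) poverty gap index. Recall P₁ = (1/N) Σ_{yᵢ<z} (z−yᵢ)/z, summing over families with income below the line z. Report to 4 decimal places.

0.1583

Incomes under z: £4, £13, £17 (q = 3 of N = 10).
Normalized shortfalls: (24−4)/24 = 0.8333; (24−13)/24 = 0.4583; (24−17)/24 = 0.2917.
Σ = 1.583333. Dividing by the full population N = 10 gives P₁ = 0.1583.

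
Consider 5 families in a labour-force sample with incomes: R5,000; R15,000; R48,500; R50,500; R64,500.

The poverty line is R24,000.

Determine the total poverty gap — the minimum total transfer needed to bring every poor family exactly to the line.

R28,000

Below z: R5,000, R15,000 (q = 2 of N = 5).
Individual gaps: 24000−5000 = 19000; 24000−15000 = 9000.
Aggregate gap = R28,000.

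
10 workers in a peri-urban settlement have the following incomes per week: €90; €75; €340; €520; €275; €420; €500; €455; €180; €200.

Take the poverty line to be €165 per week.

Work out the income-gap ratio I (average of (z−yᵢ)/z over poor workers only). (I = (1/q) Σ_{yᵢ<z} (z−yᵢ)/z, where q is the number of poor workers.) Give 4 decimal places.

0.5000

Incomes under z: €75, €90 (q = 2 of N = 10).
Relative gaps: 0.5455, 0.4545; sum = 1.000000.
I averages over the q = 2 poor units only: 1.000000 / 2 = 0.5000.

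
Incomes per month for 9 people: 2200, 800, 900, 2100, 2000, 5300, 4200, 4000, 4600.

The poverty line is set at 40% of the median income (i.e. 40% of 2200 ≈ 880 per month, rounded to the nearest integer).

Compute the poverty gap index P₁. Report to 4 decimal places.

Below z: 800 (q = 1 of N = 9).
Normalized shortfalls: (880−800)/880 = 0.0909.
Σ = 0.090909. Dividing by the full population N = 9 gives P₁ = 0.0101.

0.0101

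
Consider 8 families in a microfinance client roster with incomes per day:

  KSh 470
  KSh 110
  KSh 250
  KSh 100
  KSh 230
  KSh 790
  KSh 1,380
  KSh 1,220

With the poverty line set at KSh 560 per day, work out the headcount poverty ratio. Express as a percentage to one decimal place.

62.5%

5 of the 8 families have income below KSh 560.
H = 5/8 = 62.5%.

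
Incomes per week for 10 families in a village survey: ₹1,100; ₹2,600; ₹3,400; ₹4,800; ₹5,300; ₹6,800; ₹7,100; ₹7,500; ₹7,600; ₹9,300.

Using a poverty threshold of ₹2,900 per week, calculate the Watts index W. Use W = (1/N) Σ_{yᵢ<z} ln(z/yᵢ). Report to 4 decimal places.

Incomes under z: ₹1,100, ₹2,600 (q = 2 of N = 10).
ln(z/y) terms: ln(2900/1100) = 0.9694; ln(2900/2600) = 0.1092.
W = 1.078600 / 10 = 0.1079.

0.1079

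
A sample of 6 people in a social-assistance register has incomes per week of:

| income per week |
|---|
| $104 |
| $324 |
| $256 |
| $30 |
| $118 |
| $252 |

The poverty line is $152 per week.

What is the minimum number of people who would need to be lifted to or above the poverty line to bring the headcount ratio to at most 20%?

2

3 of the 6 people are poor, so H = 3/6 = 0.500.
A headcount ratio of at most 20% allows at most ⌊0.20 × 6⌋ = 1 poor people.
So at least 3 − 1 = 2 must be lifted.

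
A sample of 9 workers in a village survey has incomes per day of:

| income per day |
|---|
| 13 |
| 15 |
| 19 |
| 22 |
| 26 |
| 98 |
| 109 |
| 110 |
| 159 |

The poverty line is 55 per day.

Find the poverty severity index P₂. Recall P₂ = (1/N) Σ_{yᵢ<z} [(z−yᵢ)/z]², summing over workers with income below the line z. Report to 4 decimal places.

0.2421

Below z: 13, 15, 19, 22, 26 (q = 5 of N = 9).
Normalized shortfalls: (55−13)/55 = 0.7636; (55−15)/55 = 0.7273; (55−19)/55 = 0.6545; (55−22)/55 = 0.6000; (55−26)/55 = 0.5273.
Squared: 0.5831; 0.5289; 0.4284; 0.3600; 0.2780.
Sum = 2.178512; P₂ = 2.178512 / 9 = 0.2421.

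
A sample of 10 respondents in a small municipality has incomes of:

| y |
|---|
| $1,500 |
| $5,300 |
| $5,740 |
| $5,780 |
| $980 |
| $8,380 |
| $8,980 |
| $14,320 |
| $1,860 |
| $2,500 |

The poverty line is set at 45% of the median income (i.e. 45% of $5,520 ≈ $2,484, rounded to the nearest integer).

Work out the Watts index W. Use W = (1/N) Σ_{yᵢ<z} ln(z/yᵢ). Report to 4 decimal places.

Below the line: $980, $1,500, $1,860 (q = 3 of N = 10).
Log shortfalls: ln(2484/980) = 0.9301; ln(2484/1500) = 0.5044; ln(2484/1860) = 0.2893.
W = 1.723772 / 10 = 0.1724.

0.1724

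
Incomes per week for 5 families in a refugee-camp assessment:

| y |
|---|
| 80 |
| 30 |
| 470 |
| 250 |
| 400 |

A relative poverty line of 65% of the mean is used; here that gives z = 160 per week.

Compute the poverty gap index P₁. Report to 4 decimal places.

Poor units: 30, 80 (q = 2 of N = 5).
Shortfall ratios: (160−30)/160 = 0.8125; (160−80)/160 = 0.5000.
Sum of shortfalls = 1.312500; P₁ averages over all N: 1.312500 / 5 = 0.2625.

0.2625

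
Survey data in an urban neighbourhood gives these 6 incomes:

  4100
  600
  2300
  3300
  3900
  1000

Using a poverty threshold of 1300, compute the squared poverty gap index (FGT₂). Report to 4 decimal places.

0.0572

Poor units: 600, 1000 (q = 2 of N = 6).
Shortfall ratios: (1300−600)/1300 = 0.5385; (1300−1000)/1300 = 0.2308.
Squared: 0.2899; 0.0533.
Sum = 0.343195; P₂ = 0.343195 / 6 = 0.0572.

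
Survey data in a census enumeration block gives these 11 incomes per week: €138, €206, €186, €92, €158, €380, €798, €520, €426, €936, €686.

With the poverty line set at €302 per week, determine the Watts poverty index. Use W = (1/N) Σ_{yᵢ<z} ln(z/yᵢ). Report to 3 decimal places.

Below the line: €92, €138, €158, €186, €206 (q = 5 of N = 11).
Log shortfalls: ln(302/92) = 1.1886; ln(302/138) = 0.7832; ln(302/158) = 0.6478; ln(302/186) = 0.4847; ln(302/206) = 0.3826.
W = 3.486875 / 11 = 0.317.

0.317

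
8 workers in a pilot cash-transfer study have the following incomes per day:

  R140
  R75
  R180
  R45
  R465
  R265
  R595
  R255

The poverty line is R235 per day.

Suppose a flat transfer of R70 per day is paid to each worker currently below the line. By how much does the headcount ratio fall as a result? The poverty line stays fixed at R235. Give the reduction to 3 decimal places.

Before: below the line — R45, R75, R140, R180; headcount ratio = 0.50000.
After the R70 transfer: below the line — R115, R145, R210; headcount ratio = 0.37500.
Reduction = 0.50000 − 0.37500 = 0.125.

0.125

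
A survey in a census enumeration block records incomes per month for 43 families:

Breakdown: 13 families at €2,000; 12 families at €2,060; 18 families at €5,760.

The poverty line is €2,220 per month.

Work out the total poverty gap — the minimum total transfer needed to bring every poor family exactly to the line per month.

Incomes under z: 13×€2,000, 12×€2,060 (q = 25 of N = 43).
Individual gaps: 13×(2220−2000) = 2860; 12×(2220−2060) = 1920.
Aggregate gap = €4,780.

€4,780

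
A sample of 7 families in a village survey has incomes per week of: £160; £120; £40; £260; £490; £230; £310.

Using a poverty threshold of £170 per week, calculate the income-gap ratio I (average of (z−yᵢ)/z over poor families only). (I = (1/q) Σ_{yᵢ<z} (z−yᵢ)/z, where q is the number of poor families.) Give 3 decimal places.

0.373

Below z: £40, £120, £160 (q = 3 of N = 7).
Relative gaps: 0.7647, 0.2941, 0.0588; sum = 1.117647.
I averages over the q = 3 poor units only: 1.117647 / 3 = 0.373.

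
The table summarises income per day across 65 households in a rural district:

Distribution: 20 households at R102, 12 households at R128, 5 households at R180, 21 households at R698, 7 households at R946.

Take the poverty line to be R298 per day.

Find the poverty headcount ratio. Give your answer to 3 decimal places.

0.569

37 of the 65 households have income below R298.
H = 37/65 = 0.569.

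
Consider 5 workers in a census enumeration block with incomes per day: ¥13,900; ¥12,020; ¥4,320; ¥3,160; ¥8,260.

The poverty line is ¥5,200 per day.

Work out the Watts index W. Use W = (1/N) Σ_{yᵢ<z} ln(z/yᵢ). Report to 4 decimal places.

0.1367

Poor units: ¥3,160, ¥4,320 (q = 2 of N = 5).
Log shortfalls: ln(5200/3160) = 0.4981; ln(5200/4320) = 0.1854.
W = 0.683490 / 5 = 0.1367.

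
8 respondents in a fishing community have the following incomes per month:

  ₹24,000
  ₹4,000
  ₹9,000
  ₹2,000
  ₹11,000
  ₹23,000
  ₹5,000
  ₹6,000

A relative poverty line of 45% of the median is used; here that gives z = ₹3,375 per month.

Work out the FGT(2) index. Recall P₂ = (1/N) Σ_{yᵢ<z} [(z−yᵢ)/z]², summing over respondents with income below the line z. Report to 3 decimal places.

0.021

Below the line: ₹2,000 (q = 1 of N = 8).
Gap ratios (z−y)/z: (3375−2000)/3375 = 0.4074.
Squared: 0.1660.
Sum = 0.165981; P₂ = 0.165981 / 8 = 0.021.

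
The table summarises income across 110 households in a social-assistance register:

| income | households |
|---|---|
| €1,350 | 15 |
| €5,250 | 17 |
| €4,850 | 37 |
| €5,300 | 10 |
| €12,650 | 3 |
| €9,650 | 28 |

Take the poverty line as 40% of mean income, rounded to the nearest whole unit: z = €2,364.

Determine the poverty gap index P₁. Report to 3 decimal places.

0.058

Incomes under z: 15×€1,350 (q = 15 of N = 110).
Relative gaps: (2364−1350)/2364 = 0.4289 (×15).
Σ = 6.434010. Dividing by the full population N = 110 gives P₁ = 0.058.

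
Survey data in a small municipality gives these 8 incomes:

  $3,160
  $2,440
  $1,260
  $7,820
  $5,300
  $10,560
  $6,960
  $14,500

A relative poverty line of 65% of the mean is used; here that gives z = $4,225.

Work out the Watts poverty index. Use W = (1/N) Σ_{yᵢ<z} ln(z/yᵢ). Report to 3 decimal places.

0.256

Poor units: $1,260, $2,440, $3,160 (q = 3 of N = 8).
Log shortfalls: ln(4225/1260) = 1.2099; ln(4225/2440) = 0.5490; ln(4225/3160) = 0.2904.
W = 2.049376 / 8 = 0.256.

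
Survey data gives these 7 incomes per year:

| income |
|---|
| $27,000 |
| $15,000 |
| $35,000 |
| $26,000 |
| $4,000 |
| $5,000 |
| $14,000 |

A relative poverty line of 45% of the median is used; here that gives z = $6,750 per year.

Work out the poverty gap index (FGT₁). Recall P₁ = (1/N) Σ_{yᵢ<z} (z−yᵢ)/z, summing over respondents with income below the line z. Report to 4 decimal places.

0.0952

Incomes under z: $4,000, $5,000 (q = 2 of N = 7).
Shortfall ratios: (6750−4000)/6750 = 0.4074; (6750−5000)/6750 = 0.2593.
Sum of shortfalls = 0.666667; P₁ averages over all N: 0.666667 / 7 = 0.0952.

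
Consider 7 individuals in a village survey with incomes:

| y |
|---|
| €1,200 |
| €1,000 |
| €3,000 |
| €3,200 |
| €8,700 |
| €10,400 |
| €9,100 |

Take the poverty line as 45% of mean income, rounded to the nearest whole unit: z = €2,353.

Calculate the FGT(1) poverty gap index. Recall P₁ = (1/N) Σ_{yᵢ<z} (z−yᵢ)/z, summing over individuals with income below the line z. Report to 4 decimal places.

0.1521

Poor units: €1,000, €1,200 (q = 2 of N = 7).
Normalized shortfalls: (2353−1000)/2353 = 0.5750; (2353−1200)/2353 = 0.4900.
Σ = 1.065023. Dividing by the full population N = 7 gives P₁ = 0.1521.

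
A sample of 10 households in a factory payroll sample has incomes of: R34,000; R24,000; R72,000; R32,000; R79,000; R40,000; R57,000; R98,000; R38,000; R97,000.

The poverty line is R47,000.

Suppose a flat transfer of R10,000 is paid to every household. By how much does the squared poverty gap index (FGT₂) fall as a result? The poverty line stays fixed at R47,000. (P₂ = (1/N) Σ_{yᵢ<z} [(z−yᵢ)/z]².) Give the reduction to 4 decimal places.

Before: below the line — R24,000, R32,000, R34,000, R38,000, R40,000; squared poverty gap index (FGT₂) = 0.047669.
After the R10,000 transfer: below the line — R34,000, R42,000, R44,000; squared poverty gap index (FGT₂) = 0.009190.
Reduction = 0.047669 − 0.009190 = 0.0385.

0.0385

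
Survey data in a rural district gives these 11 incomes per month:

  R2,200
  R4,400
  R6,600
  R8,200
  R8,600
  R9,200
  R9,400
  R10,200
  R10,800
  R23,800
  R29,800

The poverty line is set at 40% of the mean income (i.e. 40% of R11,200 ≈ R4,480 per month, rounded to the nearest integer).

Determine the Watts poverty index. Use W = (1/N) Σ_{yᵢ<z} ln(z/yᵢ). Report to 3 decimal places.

0.066

Incomes under z: R2,200, R4,400 (q = 2 of N = 11).
Log shortfalls: ln(4480/2200) = 0.7112; ln(4480/4400) = 0.0180.
W = 0.729184 / 11 = 0.066.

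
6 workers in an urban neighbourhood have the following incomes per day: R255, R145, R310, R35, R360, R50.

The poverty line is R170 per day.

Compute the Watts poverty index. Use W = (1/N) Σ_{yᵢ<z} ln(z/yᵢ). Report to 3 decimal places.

Below the line: R35, R50, R145 (q = 3 of N = 6).
ln(z/y) terms: ln(170/35) = 1.5805; ln(170/50) = 1.2238; ln(170/145) = 0.1591.
W = 2.963291 / 6 = 0.494.

0.494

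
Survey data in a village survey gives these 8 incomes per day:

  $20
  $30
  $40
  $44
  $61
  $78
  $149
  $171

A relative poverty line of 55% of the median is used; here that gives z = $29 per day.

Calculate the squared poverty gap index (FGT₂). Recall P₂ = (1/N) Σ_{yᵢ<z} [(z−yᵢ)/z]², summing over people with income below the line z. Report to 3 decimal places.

0.012

Poor units: $20 (q = 1 of N = 8).
Shortfall ratios: (29−20)/29 = 0.3103.
Squared: 0.0963.
Sum = 0.096314; P₂ = 0.096314 / 8 = 0.012.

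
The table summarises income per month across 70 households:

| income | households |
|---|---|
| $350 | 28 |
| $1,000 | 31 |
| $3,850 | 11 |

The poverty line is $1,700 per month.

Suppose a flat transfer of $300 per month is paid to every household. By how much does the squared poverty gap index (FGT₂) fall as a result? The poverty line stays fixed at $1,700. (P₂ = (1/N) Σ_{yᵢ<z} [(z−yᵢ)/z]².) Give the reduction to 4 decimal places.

0.1502

Before: below the line — 28×$350, 31×$1,000; squared poverty gap index (FGT₂) = 0.327336.
After the $300 transfer: below the line — 28×$650, 31×$1,300; squared poverty gap index (FGT₂) = 0.177113.
Reduction = 0.327336 − 0.177113 = 0.1502.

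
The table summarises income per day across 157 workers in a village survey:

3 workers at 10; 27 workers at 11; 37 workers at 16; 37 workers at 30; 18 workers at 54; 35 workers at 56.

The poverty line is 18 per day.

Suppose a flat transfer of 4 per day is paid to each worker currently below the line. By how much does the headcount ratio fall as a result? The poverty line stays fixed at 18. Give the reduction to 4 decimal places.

Before: below the line — 3×10, 27×11, 37×16; headcount ratio = 0.426752.
After the 4 transfer: below the line — 3×14, 27×15; headcount ratio = 0.191083.
Reduction = 0.426752 − 0.191083 = 0.2357.

0.2357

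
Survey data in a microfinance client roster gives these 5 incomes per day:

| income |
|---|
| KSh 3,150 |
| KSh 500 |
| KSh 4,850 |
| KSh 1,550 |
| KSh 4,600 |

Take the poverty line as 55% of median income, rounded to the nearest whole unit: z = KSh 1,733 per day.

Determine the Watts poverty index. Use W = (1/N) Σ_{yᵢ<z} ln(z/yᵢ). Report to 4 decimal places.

Poor units: KSh 500, KSh 1,550 (q = 2 of N = 5).
Log gaps: ln(1733/500) = 1.2430; ln(1733/1550) = 0.1116.
W = 1.354600 / 5 = 0.2709.

0.2709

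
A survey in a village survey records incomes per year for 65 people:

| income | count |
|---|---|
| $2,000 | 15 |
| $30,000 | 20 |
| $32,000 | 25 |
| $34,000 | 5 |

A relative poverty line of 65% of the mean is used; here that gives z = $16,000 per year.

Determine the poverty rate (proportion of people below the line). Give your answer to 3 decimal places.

15 of the 65 people have income below $16,000.
H = 15/65 = 0.231.

0.231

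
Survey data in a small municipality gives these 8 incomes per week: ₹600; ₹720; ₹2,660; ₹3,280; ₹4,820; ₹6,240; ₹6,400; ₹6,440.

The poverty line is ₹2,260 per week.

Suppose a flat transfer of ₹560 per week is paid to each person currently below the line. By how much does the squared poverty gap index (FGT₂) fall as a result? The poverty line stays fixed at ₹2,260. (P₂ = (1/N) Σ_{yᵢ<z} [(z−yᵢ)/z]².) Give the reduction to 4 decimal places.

0.0724

Before: below the line — ₹600, ₹720; squared poverty gap index (FGT₂) = 0.125480.
After the ₹560 transfer: below the line — ₹1,160, ₹1,280; squared poverty gap index (FGT₂) = 0.053117.
Reduction = 0.125480 − 0.053117 = 0.0724.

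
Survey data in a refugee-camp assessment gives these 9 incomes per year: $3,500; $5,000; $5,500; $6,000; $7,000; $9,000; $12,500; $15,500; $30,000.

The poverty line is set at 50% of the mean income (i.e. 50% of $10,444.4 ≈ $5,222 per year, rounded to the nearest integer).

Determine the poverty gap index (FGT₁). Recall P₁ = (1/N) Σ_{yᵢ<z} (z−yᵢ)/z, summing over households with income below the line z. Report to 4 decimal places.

0.0414

Poor units: $3,500, $5,000 (q = 2 of N = 9).
Relative gaps: (5222−3500)/5222 = 0.3298; (5222−5000)/5222 = 0.0425.
Sum of shortfalls = 0.372271; P₁ averages over all N: 0.372271 / 9 = 0.0414.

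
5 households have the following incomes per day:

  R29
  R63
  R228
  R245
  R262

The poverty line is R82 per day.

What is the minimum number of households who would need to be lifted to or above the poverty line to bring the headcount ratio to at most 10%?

Currently q = 2 of N = 5 are below the line (H = 0.400).
A headcount ratio of at most 10% allows at most ⌊0.10 × 5⌋ = 0 poor households.
So at least 2 − 0 = 2 must be lifted.

2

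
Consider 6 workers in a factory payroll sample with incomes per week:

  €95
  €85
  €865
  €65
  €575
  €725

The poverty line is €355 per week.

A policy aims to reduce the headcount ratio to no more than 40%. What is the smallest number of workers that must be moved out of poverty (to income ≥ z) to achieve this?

1

3 of the 6 workers are poor, so H = 3/6 = 0.500.
A headcount ratio of at most 40% allows at most ⌊0.40 × 6⌋ = 2 poor workers.
So at least 3 − 2 = 1 must be lifted.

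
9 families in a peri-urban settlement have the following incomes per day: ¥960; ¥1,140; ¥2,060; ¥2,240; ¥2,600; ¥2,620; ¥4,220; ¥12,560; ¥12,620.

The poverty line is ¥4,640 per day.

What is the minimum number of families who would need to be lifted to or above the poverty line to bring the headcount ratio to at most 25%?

5

Currently q = 7 of N = 9 are below the line (H = 0.778).
A headcount ratio of at most 25% allows at most ⌊0.25 × 9⌋ = 2 poor families.
So at least 7 − 2 = 5 must be lifted.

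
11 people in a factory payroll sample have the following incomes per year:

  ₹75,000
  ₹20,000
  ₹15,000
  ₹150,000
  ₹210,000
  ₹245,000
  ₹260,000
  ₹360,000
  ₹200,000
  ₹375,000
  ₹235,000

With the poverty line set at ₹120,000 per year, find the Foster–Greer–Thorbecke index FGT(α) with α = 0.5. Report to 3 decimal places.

Below z: ₹15,000, ₹20,000, ₹75,000 (q = 3 of N = 11).
Gap ratios (z−y)/z: (120000−15000)/120000 = 0.8750; (120000−20000)/120000 = 0.8333; (120000−75000)/120000 = 0.3750.
Raised to α = 0.5: 0.93541; 0.91287; 0.61237.
Sum = 2.460658; FGT(0.5) = 2.460658 / 11 = 0.224.

0.224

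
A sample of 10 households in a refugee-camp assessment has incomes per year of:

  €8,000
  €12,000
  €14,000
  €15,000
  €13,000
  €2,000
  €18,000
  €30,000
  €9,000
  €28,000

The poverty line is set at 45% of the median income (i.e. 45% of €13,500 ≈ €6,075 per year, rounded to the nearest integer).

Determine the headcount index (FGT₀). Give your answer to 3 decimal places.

0.100

1 of the 10 households have income below €6,075.
H = 1/10 = 0.100.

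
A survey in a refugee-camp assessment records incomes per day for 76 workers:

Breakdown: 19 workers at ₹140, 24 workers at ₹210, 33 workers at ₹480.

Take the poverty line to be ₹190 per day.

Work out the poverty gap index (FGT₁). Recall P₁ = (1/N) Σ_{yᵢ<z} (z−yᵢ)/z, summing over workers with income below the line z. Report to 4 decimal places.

Below the line: 19×₹140 (q = 19 of N = 76).
Normalized shortfalls: (190−140)/190 = 0.2632 (×19).
Sum of shortfalls = 5.000000; P₁ averages over all N: 5.000000 / 76 = 0.0658.

0.0658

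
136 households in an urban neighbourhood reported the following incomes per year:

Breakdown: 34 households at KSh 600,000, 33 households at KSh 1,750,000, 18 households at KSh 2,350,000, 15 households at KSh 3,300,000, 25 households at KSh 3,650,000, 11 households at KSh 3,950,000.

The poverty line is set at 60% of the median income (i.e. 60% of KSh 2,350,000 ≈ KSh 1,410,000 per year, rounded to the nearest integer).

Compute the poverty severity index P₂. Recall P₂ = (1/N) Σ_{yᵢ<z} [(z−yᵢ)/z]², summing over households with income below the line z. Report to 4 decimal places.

Below z: 34×KSh 600,000 (q = 34 of N = 136).
Gap ratios (z−y)/z: (1410000−600000)/1410000 = 0.5745 (×34).
Squared: 0.3300 (×34).
Sum = 11.220462; P₂ = 11.220462 / 136 = 0.0825.

0.0825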